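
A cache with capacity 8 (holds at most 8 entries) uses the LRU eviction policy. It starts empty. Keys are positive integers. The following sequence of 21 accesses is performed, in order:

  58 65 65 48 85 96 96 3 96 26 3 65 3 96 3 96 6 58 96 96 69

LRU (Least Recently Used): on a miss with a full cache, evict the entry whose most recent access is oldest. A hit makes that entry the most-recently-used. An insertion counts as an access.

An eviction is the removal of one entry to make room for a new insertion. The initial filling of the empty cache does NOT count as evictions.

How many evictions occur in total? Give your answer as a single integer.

LRU simulation (capacity=8):
  1. access 58: MISS. Cache (LRU->MRU): [58]
  2. access 65: MISS. Cache (LRU->MRU): [58 65]
  3. access 65: HIT. Cache (LRU->MRU): [58 65]
  4. access 48: MISS. Cache (LRU->MRU): [58 65 48]
  5. access 85: MISS. Cache (LRU->MRU): [58 65 48 85]
  6. access 96: MISS. Cache (LRU->MRU): [58 65 48 85 96]
  7. access 96: HIT. Cache (LRU->MRU): [58 65 48 85 96]
  8. access 3: MISS. Cache (LRU->MRU): [58 65 48 85 96 3]
  9. access 96: HIT. Cache (LRU->MRU): [58 65 48 85 3 96]
  10. access 26: MISS. Cache (LRU->MRU): [58 65 48 85 3 96 26]
  11. access 3: HIT. Cache (LRU->MRU): [58 65 48 85 96 26 3]
  12. access 65: HIT. Cache (LRU->MRU): [58 48 85 96 26 3 65]
  13. access 3: HIT. Cache (LRU->MRU): [58 48 85 96 26 65 3]
  14. access 96: HIT. Cache (LRU->MRU): [58 48 85 26 65 3 96]
  15. access 3: HIT. Cache (LRU->MRU): [58 48 85 26 65 96 3]
  16. access 96: HIT. Cache (LRU->MRU): [58 48 85 26 65 3 96]
  17. access 6: MISS. Cache (LRU->MRU): [58 48 85 26 65 3 96 6]
  18. access 58: HIT. Cache (LRU->MRU): [48 85 26 65 3 96 6 58]
  19. access 96: HIT. Cache (LRU->MRU): [48 85 26 65 3 6 58 96]
  20. access 96: HIT. Cache (LRU->MRU): [48 85 26 65 3 6 58 96]
  21. access 69: MISS, evict 48. Cache (LRU->MRU): [85 26 65 3 6 58 96 69]
Total: 12 hits, 9 misses, 1 evictions

Answer: 1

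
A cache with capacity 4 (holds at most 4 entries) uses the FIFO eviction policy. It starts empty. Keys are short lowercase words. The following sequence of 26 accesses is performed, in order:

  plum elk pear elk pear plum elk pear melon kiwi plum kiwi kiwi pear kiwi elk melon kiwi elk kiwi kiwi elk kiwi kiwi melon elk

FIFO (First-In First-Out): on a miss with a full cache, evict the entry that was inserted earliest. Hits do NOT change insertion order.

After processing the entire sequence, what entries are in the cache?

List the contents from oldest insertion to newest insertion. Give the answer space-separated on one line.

FIFO simulation (capacity=4):
  1. access plum: MISS. Cache (old->new): [plum]
  2. access elk: MISS. Cache (old->new): [plum elk]
  3. access pear: MISS. Cache (old->new): [plum elk pear]
  4. access elk: HIT. Cache (old->new): [plum elk pear]
  5. access pear: HIT. Cache (old->new): [plum elk pear]
  6. access plum: HIT. Cache (old->new): [plum elk pear]
  7. access elk: HIT. Cache (old->new): [plum elk pear]
  8. access pear: HIT. Cache (old->new): [plum elk pear]
  9. access melon: MISS. Cache (old->new): [plum elk pear melon]
  10. access kiwi: MISS, evict plum. Cache (old->new): [elk pear melon kiwi]
  11. access plum: MISS, evict elk. Cache (old->new): [pear melon kiwi plum]
  12. access kiwi: HIT. Cache (old->new): [pear melon kiwi plum]
  13. access kiwi: HIT. Cache (old->new): [pear melon kiwi plum]
  14. access pear: HIT. Cache (old->new): [pear melon kiwi plum]
  15. access kiwi: HIT. Cache (old->new): [pear melon kiwi plum]
  16. access elk: MISS, evict pear. Cache (old->new): [melon kiwi plum elk]
  17. access melon: HIT. Cache (old->new): [melon kiwi plum elk]
  18. access kiwi: HIT. Cache (old->new): [melon kiwi plum elk]
  19. access elk: HIT. Cache (old->new): [melon kiwi plum elk]
  20. access kiwi: HIT. Cache (old->new): [melon kiwi plum elk]
  21. access kiwi: HIT. Cache (old->new): [melon kiwi plum elk]
  22. access elk: HIT. Cache (old->new): [melon kiwi plum elk]
  23. access kiwi: HIT. Cache (old->new): [melon kiwi plum elk]
  24. access kiwi: HIT. Cache (old->new): [melon kiwi plum elk]
  25. access melon: HIT. Cache (old->new): [melon kiwi plum elk]
  26. access elk: HIT. Cache (old->new): [melon kiwi plum elk]
Total: 19 hits, 7 misses, 3 evictions

Answer: melon kiwi plum elk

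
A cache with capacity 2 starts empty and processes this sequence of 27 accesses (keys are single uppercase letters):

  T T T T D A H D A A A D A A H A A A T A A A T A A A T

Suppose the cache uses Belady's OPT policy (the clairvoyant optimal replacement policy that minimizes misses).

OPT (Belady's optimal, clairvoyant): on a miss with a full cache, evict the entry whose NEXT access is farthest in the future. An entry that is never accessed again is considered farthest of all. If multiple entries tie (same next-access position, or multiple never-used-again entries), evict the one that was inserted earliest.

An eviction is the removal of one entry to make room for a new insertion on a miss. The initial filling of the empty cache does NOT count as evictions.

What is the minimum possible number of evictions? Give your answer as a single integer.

OPT (Belady) simulation (capacity=2):
  1. access T: MISS. Cache: [T]
  2. access T: HIT. Next use of T: step 3. Cache: [T]
  3. access T: HIT. Next use of T: step 4. Cache: [T]
  4. access T: HIT. Next use of T: step 19. Cache: [T]
  5. access D: MISS. Cache: [T D]
  6. access A: MISS, evict T (next use: step 19). Cache: [D A]
  7. access H: MISS, evict A (next use: step 9). Cache: [D H]
  8. access D: HIT. Next use of D: step 12. Cache: [D H]
  9. access A: MISS, evict H (next use: step 15). Cache: [D A]
  10. access A: HIT. Next use of A: step 11. Cache: [D A]
  11. access A: HIT. Next use of A: step 13. Cache: [D A]
  12. access D: HIT. Next use of D: never. Cache: [D A]
  13. access A: HIT. Next use of A: step 14. Cache: [D A]
  14. access A: HIT. Next use of A: step 16. Cache: [D A]
  15. access H: MISS, evict D (next use: never). Cache: [A H]
  16. access A: HIT. Next use of A: step 17. Cache: [A H]
  17. access A: HIT. Next use of A: step 18. Cache: [A H]
  18. access A: HIT. Next use of A: step 20. Cache: [A H]
  19. access T: MISS, evict H (next use: never). Cache: [A T]
  20. access A: HIT. Next use of A: step 21. Cache: [A T]
  21. access A: HIT. Next use of A: step 22. Cache: [A T]
  22. access A: HIT. Next use of A: step 24. Cache: [A T]
  23. access T: HIT. Next use of T: step 27. Cache: [A T]
  24. access A: HIT. Next use of A: step 25. Cache: [A T]
  25. access A: HIT. Next use of A: step 26. Cache: [A T]
  26. access A: HIT. Next use of A: never. Cache: [A T]
  27. access T: HIT. Next use of T: never. Cache: [A T]
Total: 20 hits, 7 misses, 5 evictions

Answer: 5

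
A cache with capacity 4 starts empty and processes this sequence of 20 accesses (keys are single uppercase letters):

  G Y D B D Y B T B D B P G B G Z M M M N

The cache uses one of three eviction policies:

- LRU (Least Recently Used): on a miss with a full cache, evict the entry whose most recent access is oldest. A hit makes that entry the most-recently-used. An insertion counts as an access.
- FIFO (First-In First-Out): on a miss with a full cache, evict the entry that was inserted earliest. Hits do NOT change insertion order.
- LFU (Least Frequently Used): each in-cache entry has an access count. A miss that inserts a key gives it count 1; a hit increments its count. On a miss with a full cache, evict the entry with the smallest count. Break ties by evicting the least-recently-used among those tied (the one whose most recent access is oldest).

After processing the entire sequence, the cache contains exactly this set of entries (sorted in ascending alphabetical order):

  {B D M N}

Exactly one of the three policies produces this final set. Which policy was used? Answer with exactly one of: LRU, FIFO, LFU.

Answer: LFU

Derivation:
Simulating under each policy and comparing final sets:
  LRU: final set = {G M N Z} -> differs
  FIFO: final set = {G M N Z} -> differs
  LFU: final set = {B D M N} -> MATCHES target
Only LFU produces the target set.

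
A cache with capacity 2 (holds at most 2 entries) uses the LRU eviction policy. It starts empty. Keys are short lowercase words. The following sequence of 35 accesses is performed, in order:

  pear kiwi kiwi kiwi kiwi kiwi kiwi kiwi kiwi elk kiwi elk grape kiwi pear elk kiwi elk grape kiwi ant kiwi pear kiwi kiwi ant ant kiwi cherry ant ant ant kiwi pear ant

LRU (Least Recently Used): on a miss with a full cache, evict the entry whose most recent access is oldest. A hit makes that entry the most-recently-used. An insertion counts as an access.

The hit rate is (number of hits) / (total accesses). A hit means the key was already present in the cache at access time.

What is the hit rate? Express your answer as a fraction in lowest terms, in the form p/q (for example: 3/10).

LRU simulation (capacity=2):
  1. access pear: MISS. Cache (LRU->MRU): [pear]
  2. access kiwi: MISS. Cache (LRU->MRU): [pear kiwi]
  3. access kiwi: HIT. Cache (LRU->MRU): [pear kiwi]
  4. access kiwi: HIT. Cache (LRU->MRU): [pear kiwi]
  5. access kiwi: HIT. Cache (LRU->MRU): [pear kiwi]
  6. access kiwi: HIT. Cache (LRU->MRU): [pear kiwi]
  7. access kiwi: HIT. Cache (LRU->MRU): [pear kiwi]
  8. access kiwi: HIT. Cache (LRU->MRU): [pear kiwi]
  9. access kiwi: HIT. Cache (LRU->MRU): [pear kiwi]
  10. access elk: MISS, evict pear. Cache (LRU->MRU): [kiwi elk]
  11. access kiwi: HIT. Cache (LRU->MRU): [elk kiwi]
  12. access elk: HIT. Cache (LRU->MRU): [kiwi elk]
  13. access grape: MISS, evict kiwi. Cache (LRU->MRU): [elk grape]
  14. access kiwi: MISS, evict elk. Cache (LRU->MRU): [grape kiwi]
  15. access pear: MISS, evict grape. Cache (LRU->MRU): [kiwi pear]
  16. access elk: MISS, evict kiwi. Cache (LRU->MRU): [pear elk]
  17. access kiwi: MISS, evict pear. Cache (LRU->MRU): [elk kiwi]
  18. access elk: HIT. Cache (LRU->MRU): [kiwi elk]
  19. access grape: MISS, evict kiwi. Cache (LRU->MRU): [elk grape]
  20. access kiwi: MISS, evict elk. Cache (LRU->MRU): [grape kiwi]
  21. access ant: MISS, evict grape. Cache (LRU->MRU): [kiwi ant]
  22. access kiwi: HIT. Cache (LRU->MRU): [ant kiwi]
  23. access pear: MISS, evict ant. Cache (LRU->MRU): [kiwi pear]
  24. access kiwi: HIT. Cache (LRU->MRU): [pear kiwi]
  25. access kiwi: HIT. Cache (LRU->MRU): [pear kiwi]
  26. access ant: MISS, evict pear. Cache (LRU->MRU): [kiwi ant]
  27. access ant: HIT. Cache (LRU->MRU): [kiwi ant]
  28. access kiwi: HIT. Cache (LRU->MRU): [ant kiwi]
  29. access cherry: MISS, evict ant. Cache (LRU->MRU): [kiwi cherry]
  30. access ant: MISS, evict kiwi. Cache (LRU->MRU): [cherry ant]
  31. access ant: HIT. Cache (LRU->MRU): [cherry ant]
  32. access ant: HIT. Cache (LRU->MRU): [cherry ant]
  33. access kiwi: MISS, evict cherry. Cache (LRU->MRU): [ant kiwi]
  34. access pear: MISS, evict ant. Cache (LRU->MRU): [kiwi pear]
  35. access ant: MISS, evict kiwi. Cache (LRU->MRU): [pear ant]
Total: 17 hits, 18 misses, 16 evictions

Hit rate = 17/35

Answer: 17/35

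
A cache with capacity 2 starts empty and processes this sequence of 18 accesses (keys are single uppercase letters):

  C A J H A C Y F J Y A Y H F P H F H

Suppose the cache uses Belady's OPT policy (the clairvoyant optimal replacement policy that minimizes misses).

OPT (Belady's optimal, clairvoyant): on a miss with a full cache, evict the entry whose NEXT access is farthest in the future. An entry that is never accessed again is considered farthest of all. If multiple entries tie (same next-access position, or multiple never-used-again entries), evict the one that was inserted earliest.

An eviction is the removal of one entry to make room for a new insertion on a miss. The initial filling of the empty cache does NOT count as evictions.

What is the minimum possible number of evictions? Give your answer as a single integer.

Answer: 11

Derivation:
OPT (Belady) simulation (capacity=2):
  1. access C: MISS. Cache: [C]
  2. access A: MISS. Cache: [C A]
  3. access J: MISS, evict C (next use: step 6). Cache: [A J]
  4. access H: MISS, evict J (next use: step 9). Cache: [A H]
  5. access A: HIT. Next use of A: step 11. Cache: [A H]
  6. access C: MISS, evict H (next use: step 13). Cache: [A C]
  7. access Y: MISS, evict C (next use: never). Cache: [A Y]
  8. access F: MISS, evict A (next use: step 11). Cache: [Y F]
  9. access J: MISS, evict F (next use: step 14). Cache: [Y J]
  10. access Y: HIT. Next use of Y: step 12. Cache: [Y J]
  11. access A: MISS, evict J (next use: never). Cache: [Y A]
  12. access Y: HIT. Next use of Y: never. Cache: [Y A]
  13. access H: MISS, evict Y (next use: never). Cache: [A H]
  14. access F: MISS, evict A (next use: never). Cache: [H F]
  15. access P: MISS, evict F (next use: step 17). Cache: [H P]
  16. access H: HIT. Next use of H: step 18. Cache: [H P]
  17. access F: MISS, evict P (next use: never). Cache: [H F]
  18. access H: HIT. Next use of H: never. Cache: [H F]
Total: 5 hits, 13 misses, 11 evictions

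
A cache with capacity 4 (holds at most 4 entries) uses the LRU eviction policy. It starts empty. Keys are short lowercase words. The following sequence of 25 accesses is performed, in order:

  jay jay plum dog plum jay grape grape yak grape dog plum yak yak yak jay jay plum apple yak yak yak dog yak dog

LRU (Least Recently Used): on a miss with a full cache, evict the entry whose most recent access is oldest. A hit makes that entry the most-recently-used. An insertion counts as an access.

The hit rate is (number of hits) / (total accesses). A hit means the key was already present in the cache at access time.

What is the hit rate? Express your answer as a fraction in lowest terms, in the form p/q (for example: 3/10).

Answer: 3/5

Derivation:
LRU simulation (capacity=4):
  1. access jay: MISS. Cache (LRU->MRU): [jay]
  2. access jay: HIT. Cache (LRU->MRU): [jay]
  3. access plum: MISS. Cache (LRU->MRU): [jay plum]
  4. access dog: MISS. Cache (LRU->MRU): [jay plum dog]
  5. access plum: HIT. Cache (LRU->MRU): [jay dog plum]
  6. access jay: HIT. Cache (LRU->MRU): [dog plum jay]
  7. access grape: MISS. Cache (LRU->MRU): [dog plum jay grape]
  8. access grape: HIT. Cache (LRU->MRU): [dog plum jay grape]
  9. access yak: MISS, evict dog. Cache (LRU->MRU): [plum jay grape yak]
  10. access grape: HIT. Cache (LRU->MRU): [plum jay yak grape]
  11. access dog: MISS, evict plum. Cache (LRU->MRU): [jay yak grape dog]
  12. access plum: MISS, evict jay. Cache (LRU->MRU): [yak grape dog plum]
  13. access yak: HIT. Cache (LRU->MRU): [grape dog plum yak]
  14. access yak: HIT. Cache (LRU->MRU): [grape dog plum yak]
  15. access yak: HIT. Cache (LRU->MRU): [grape dog plum yak]
  16. access jay: MISS, evict grape. Cache (LRU->MRU): [dog plum yak jay]
  17. access jay: HIT. Cache (LRU->MRU): [dog plum yak jay]
  18. access plum: HIT. Cache (LRU->MRU): [dog yak jay plum]
  19. access apple: MISS, evict dog. Cache (LRU->MRU): [yak jay plum apple]
  20. access yak: HIT. Cache (LRU->MRU): [jay plum apple yak]
  21. access yak: HIT. Cache (LRU->MRU): [jay plum apple yak]
  22. access yak: HIT. Cache (LRU->MRU): [jay plum apple yak]
  23. access dog: MISS, evict jay. Cache (LRU->MRU): [plum apple yak dog]
  24. access yak: HIT. Cache (LRU->MRU): [plum apple dog yak]
  25. access dog: HIT. Cache (LRU->MRU): [plum apple yak dog]
Total: 15 hits, 10 misses, 6 evictions

Hit rate = 15/25 = 3/5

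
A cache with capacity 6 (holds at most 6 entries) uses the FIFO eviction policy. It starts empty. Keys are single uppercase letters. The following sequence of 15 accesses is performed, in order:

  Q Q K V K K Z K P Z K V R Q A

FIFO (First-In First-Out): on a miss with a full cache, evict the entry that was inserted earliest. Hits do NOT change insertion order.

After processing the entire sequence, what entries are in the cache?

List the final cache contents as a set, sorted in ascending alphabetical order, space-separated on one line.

Answer: A K P R V Z

Derivation:
FIFO simulation (capacity=6):
  1. access Q: MISS. Cache (old->new): [Q]
  2. access Q: HIT. Cache (old->new): [Q]
  3. access K: MISS. Cache (old->new): [Q K]
  4. access V: MISS. Cache (old->new): [Q K V]
  5. access K: HIT. Cache (old->new): [Q K V]
  6. access K: HIT. Cache (old->new): [Q K V]
  7. access Z: MISS. Cache (old->new): [Q K V Z]
  8. access K: HIT. Cache (old->new): [Q K V Z]
  9. access P: MISS. Cache (old->new): [Q K V Z P]
  10. access Z: HIT. Cache (old->new): [Q K V Z P]
  11. access K: HIT. Cache (old->new): [Q K V Z P]
  12. access V: HIT. Cache (old->new): [Q K V Z P]
  13. access R: MISS. Cache (old->new): [Q K V Z P R]
  14. access Q: HIT. Cache (old->new): [Q K V Z P R]
  15. access A: MISS, evict Q. Cache (old->new): [K V Z P R A]
Total: 8 hits, 7 misses, 1 evictions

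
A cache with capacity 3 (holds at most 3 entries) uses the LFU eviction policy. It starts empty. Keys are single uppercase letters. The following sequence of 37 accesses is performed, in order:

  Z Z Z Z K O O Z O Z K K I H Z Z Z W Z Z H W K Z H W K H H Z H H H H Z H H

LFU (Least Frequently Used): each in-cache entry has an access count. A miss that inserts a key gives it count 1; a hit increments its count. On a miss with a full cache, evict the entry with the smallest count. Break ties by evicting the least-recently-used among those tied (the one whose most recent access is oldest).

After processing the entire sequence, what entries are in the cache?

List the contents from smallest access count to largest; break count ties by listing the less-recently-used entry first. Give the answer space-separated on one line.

Answer: K H Z

Derivation:
LFU simulation (capacity=3):
  1. access Z: MISS. Cache: [Z(c=1)]
  2. access Z: HIT, count now 2. Cache: [Z(c=2)]
  3. access Z: HIT, count now 3. Cache: [Z(c=3)]
  4. access Z: HIT, count now 4. Cache: [Z(c=4)]
  5. access K: MISS. Cache: [K(c=1) Z(c=4)]
  6. access O: MISS. Cache: [K(c=1) O(c=1) Z(c=4)]
  7. access O: HIT, count now 2. Cache: [K(c=1) O(c=2) Z(c=4)]
  8. access Z: HIT, count now 5. Cache: [K(c=1) O(c=2) Z(c=5)]
  9. access O: HIT, count now 3. Cache: [K(c=1) O(c=3) Z(c=5)]
  10. access Z: HIT, count now 6. Cache: [K(c=1) O(c=3) Z(c=6)]
  11. access K: HIT, count now 2. Cache: [K(c=2) O(c=3) Z(c=6)]
  12. access K: HIT, count now 3. Cache: [O(c=3) K(c=3) Z(c=6)]
  13. access I: MISS, evict O(c=3). Cache: [I(c=1) K(c=3) Z(c=6)]
  14. access H: MISS, evict I(c=1). Cache: [H(c=1) K(c=3) Z(c=6)]
  15. access Z: HIT, count now 7. Cache: [H(c=1) K(c=3) Z(c=7)]
  16. access Z: HIT, count now 8. Cache: [H(c=1) K(c=3) Z(c=8)]
  17. access Z: HIT, count now 9. Cache: [H(c=1) K(c=3) Z(c=9)]
  18. access W: MISS, evict H(c=1). Cache: [W(c=1) K(c=3) Z(c=9)]
  19. access Z: HIT, count now 10. Cache: [W(c=1) K(c=3) Z(c=10)]
  20. access Z: HIT, count now 11. Cache: [W(c=1) K(c=3) Z(c=11)]
  21. access H: MISS, evict W(c=1). Cache: [H(c=1) K(c=3) Z(c=11)]
  22. access W: MISS, evict H(c=1). Cache: [W(c=1) K(c=3) Z(c=11)]
  23. access K: HIT, count now 4. Cache: [W(c=1) K(c=4) Z(c=11)]
  24. access Z: HIT, count now 12. Cache: [W(c=1) K(c=4) Z(c=12)]
  25. access H: MISS, evict W(c=1). Cache: [H(c=1) K(c=4) Z(c=12)]
  26. access W: MISS, evict H(c=1). Cache: [W(c=1) K(c=4) Z(c=12)]
  27. access K: HIT, count now 5. Cache: [W(c=1) K(c=5) Z(c=12)]
  28. access H: MISS, evict W(c=1). Cache: [H(c=1) K(c=5) Z(c=12)]
  29. access H: HIT, count now 2. Cache: [H(c=2) K(c=5) Z(c=12)]
  30. access Z: HIT, count now 13. Cache: [H(c=2) K(c=5) Z(c=13)]
  31. access H: HIT, count now 3. Cache: [H(c=3) K(c=5) Z(c=13)]
  32. access H: HIT, count now 4. Cache: [H(c=4) K(c=5) Z(c=13)]
  33. access H: HIT, count now 5. Cache: [K(c=5) H(c=5) Z(c=13)]
  34. access H: HIT, count now 6. Cache: [K(c=5) H(c=6) Z(c=13)]
  35. access Z: HIT, count now 14. Cache: [K(c=5) H(c=6) Z(c=14)]
  36. access H: HIT, count now 7. Cache: [K(c=5) H(c=7) Z(c=14)]
  37. access H: HIT, count now 8. Cache: [K(c=5) H(c=8) Z(c=14)]
Total: 26 hits, 11 misses, 8 evictions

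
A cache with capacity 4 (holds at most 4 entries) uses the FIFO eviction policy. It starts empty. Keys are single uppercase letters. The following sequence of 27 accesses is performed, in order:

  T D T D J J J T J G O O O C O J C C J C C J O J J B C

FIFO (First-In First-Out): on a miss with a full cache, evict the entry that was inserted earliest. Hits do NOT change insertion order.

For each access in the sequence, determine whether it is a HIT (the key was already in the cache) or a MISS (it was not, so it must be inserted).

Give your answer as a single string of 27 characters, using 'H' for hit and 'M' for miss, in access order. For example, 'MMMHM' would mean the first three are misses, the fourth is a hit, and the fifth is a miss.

FIFO simulation (capacity=4):
  1. access T: MISS. Cache (old->new): [T]
  2. access D: MISS. Cache (old->new): [T D]
  3. access T: HIT. Cache (old->new): [T D]
  4. access D: HIT. Cache (old->new): [T D]
  5. access J: MISS. Cache (old->new): [T D J]
  6. access J: HIT. Cache (old->new): [T D J]
  7. access J: HIT. Cache (old->new): [T D J]
  8. access T: HIT. Cache (old->new): [T D J]
  9. access J: HIT. Cache (old->new): [T D J]
  10. access G: MISS. Cache (old->new): [T D J G]
  11. access O: MISS, evict T. Cache (old->new): [D J G O]
  12. access O: HIT. Cache (old->new): [D J G O]
  13. access O: HIT. Cache (old->new): [D J G O]
  14. access C: MISS, evict D. Cache (old->new): [J G O C]
  15. access O: HIT. Cache (old->new): [J G O C]
  16. access J: HIT. Cache (old->new): [J G O C]
  17. access C: HIT. Cache (old->new): [J G O C]
  18. access C: HIT. Cache (old->new): [J G O C]
  19. access J: HIT. Cache (old->new): [J G O C]
  20. access C: HIT. Cache (old->new): [J G O C]
  21. access C: HIT. Cache (old->new): [J G O C]
  22. access J: HIT. Cache (old->new): [J G O C]
  23. access O: HIT. Cache (old->new): [J G O C]
  24. access J: HIT. Cache (old->new): [J G O C]
  25. access J: HIT. Cache (old->new): [J G O C]
  26. access B: MISS, evict J. Cache (old->new): [G O C B]
  27. access C: HIT. Cache (old->new): [G O C B]
Total: 20 hits, 7 misses, 3 evictions

Answer: MMHHMHHHHMMHHMHHHHHHHHHHHMH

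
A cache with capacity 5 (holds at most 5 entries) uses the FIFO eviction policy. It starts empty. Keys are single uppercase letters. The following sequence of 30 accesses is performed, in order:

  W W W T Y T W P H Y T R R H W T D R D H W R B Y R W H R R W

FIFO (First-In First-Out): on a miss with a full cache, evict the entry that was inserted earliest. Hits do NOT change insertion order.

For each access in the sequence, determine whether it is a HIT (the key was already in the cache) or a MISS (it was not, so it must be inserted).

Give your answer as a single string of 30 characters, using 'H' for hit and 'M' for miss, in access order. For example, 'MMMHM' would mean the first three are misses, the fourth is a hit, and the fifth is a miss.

FIFO simulation (capacity=5):
  1. access W: MISS. Cache (old->new): [W]
  2. access W: HIT. Cache (old->new): [W]
  3. access W: HIT. Cache (old->new): [W]
  4. access T: MISS. Cache (old->new): [W T]
  5. access Y: MISS. Cache (old->new): [W T Y]
  6. access T: HIT. Cache (old->new): [W T Y]
  7. access W: HIT. Cache (old->new): [W T Y]
  8. access P: MISS. Cache (old->new): [W T Y P]
  9. access H: MISS. Cache (old->new): [W T Y P H]
  10. access Y: HIT. Cache (old->new): [W T Y P H]
  11. access T: HIT. Cache (old->new): [W T Y P H]
  12. access R: MISS, evict W. Cache (old->new): [T Y P H R]
  13. access R: HIT. Cache (old->new): [T Y P H R]
  14. access H: HIT. Cache (old->new): [T Y P H R]
  15. access W: MISS, evict T. Cache (old->new): [Y P H R W]
  16. access T: MISS, evict Y. Cache (old->new): [P H R W T]
  17. access D: MISS, evict P. Cache (old->new): [H R W T D]
  18. access R: HIT. Cache (old->new): [H R W T D]
  19. access D: HIT. Cache (old->new): [H R W T D]
  20. access H: HIT. Cache (old->new): [H R W T D]
  21. access W: HIT. Cache (old->new): [H R W T D]
  22. access R: HIT. Cache (old->new): [H R W T D]
  23. access B: MISS, evict H. Cache (old->new): [R W T D B]
  24. access Y: MISS, evict R. Cache (old->new): [W T D B Y]
  25. access R: MISS, evict W. Cache (old->new): [T D B Y R]
  26. access W: MISS, evict T. Cache (old->new): [D B Y R W]
  27. access H: MISS, evict D. Cache (old->new): [B Y R W H]
  28. access R: HIT. Cache (old->new): [B Y R W H]
  29. access R: HIT. Cache (old->new): [B Y R W H]
  30. access W: HIT. Cache (old->new): [B Y R W H]
Total: 16 hits, 14 misses, 9 evictions

Answer: MHHMMHHMMHHMHHMMMHHHHHMMMMMHHH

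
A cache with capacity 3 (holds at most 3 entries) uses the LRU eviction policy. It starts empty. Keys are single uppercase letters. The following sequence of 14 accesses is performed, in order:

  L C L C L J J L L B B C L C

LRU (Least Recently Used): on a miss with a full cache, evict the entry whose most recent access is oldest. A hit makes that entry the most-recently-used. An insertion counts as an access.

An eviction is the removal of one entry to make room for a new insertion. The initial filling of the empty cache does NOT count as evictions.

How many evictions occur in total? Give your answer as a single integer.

Answer: 2

Derivation:
LRU simulation (capacity=3):
  1. access L: MISS. Cache (LRU->MRU): [L]
  2. access C: MISS. Cache (LRU->MRU): [L C]
  3. access L: HIT. Cache (LRU->MRU): [C L]
  4. access C: HIT. Cache (LRU->MRU): [L C]
  5. access L: HIT. Cache (LRU->MRU): [C L]
  6. access J: MISS. Cache (LRU->MRU): [C L J]
  7. access J: HIT. Cache (LRU->MRU): [C L J]
  8. access L: HIT. Cache (LRU->MRU): [C J L]
  9. access L: HIT. Cache (LRU->MRU): [C J L]
  10. access B: MISS, evict C. Cache (LRU->MRU): [J L B]
  11. access B: HIT. Cache (LRU->MRU): [J L B]
  12. access C: MISS, evict J. Cache (LRU->MRU): [L B C]
  13. access L: HIT. Cache (LRU->MRU): [B C L]
  14. access C: HIT. Cache (LRU->MRU): [B L C]
Total: 9 hits, 5 misses, 2 evictions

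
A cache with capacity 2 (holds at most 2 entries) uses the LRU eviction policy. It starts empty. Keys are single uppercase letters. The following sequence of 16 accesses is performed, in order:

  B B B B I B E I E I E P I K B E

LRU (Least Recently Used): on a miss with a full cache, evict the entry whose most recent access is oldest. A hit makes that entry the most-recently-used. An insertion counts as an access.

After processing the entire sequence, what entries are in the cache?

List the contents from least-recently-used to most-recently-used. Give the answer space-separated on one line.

Answer: B E

Derivation:
LRU simulation (capacity=2):
  1. access B: MISS. Cache (LRU->MRU): [B]
  2. access B: HIT. Cache (LRU->MRU): [B]
  3. access B: HIT. Cache (LRU->MRU): [B]
  4. access B: HIT. Cache (LRU->MRU): [B]
  5. access I: MISS. Cache (LRU->MRU): [B I]
  6. access B: HIT. Cache (LRU->MRU): [I B]
  7. access E: MISS, evict I. Cache (LRU->MRU): [B E]
  8. access I: MISS, evict B. Cache (LRU->MRU): [E I]
  9. access E: HIT. Cache (LRU->MRU): [I E]
  10. access I: HIT. Cache (LRU->MRU): [E I]
  11. access E: HIT. Cache (LRU->MRU): [I E]
  12. access P: MISS, evict I. Cache (LRU->MRU): [E P]
  13. access I: MISS, evict E. Cache (LRU->MRU): [P I]
  14. access K: MISS, evict P. Cache (LRU->MRU): [I K]
  15. access B: MISS, evict I. Cache (LRU->MRU): [K B]
  16. access E: MISS, evict K. Cache (LRU->MRU): [B E]
Total: 7 hits, 9 misses, 7 evictions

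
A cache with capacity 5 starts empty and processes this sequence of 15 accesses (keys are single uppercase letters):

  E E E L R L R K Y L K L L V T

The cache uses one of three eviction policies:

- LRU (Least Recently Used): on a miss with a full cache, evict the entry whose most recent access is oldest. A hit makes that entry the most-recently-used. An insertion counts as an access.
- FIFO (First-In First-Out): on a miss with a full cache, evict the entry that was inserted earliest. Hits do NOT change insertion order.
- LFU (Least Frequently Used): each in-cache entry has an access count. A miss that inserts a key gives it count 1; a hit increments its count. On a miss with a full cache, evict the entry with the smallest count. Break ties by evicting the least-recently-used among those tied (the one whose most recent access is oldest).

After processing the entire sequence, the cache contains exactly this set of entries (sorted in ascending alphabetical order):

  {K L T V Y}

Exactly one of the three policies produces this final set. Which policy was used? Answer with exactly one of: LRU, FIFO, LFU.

Answer: LRU

Derivation:
Simulating under each policy and comparing final sets:
  LRU: final set = {K L T V Y} -> MATCHES target
  FIFO: final set = {K R T V Y} -> differs
  LFU: final set = {E K L R T} -> differs
Only LRU produces the target set.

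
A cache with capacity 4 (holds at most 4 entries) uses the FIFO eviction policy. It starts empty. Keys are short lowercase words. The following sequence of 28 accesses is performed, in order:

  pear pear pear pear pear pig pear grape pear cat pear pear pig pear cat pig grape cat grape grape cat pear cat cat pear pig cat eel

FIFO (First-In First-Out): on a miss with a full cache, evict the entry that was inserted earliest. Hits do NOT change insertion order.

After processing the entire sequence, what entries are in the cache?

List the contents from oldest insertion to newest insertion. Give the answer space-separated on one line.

FIFO simulation (capacity=4):
  1. access pear: MISS. Cache (old->new): [pear]
  2. access pear: HIT. Cache (old->new): [pear]
  3. access pear: HIT. Cache (old->new): [pear]
  4. access pear: HIT. Cache (old->new): [pear]
  5. access pear: HIT. Cache (old->new): [pear]
  6. access pig: MISS. Cache (old->new): [pear pig]
  7. access pear: HIT. Cache (old->new): [pear pig]
  8. access grape: MISS. Cache (old->new): [pear pig grape]
  9. access pear: HIT. Cache (old->new): [pear pig grape]
  10. access cat: MISS. Cache (old->new): [pear pig grape cat]
  11. access pear: HIT. Cache (old->new): [pear pig grape cat]
  12. access pear: HIT. Cache (old->new): [pear pig grape cat]
  13. access pig: HIT. Cache (old->new): [pear pig grape cat]
  14. access pear: HIT. Cache (old->new): [pear pig grape cat]
  15. access cat: HIT. Cache (old->new): [pear pig grape cat]
  16. access pig: HIT. Cache (old->new): [pear pig grape cat]
  17. access grape: HIT. Cache (old->new): [pear pig grape cat]
  18. access cat: HIT. Cache (old->new): [pear pig grape cat]
  19. access grape: HIT. Cache (old->new): [pear pig grape cat]
  20. access grape: HIT. Cache (old->new): [pear pig grape cat]
  21. access cat: HIT. Cache (old->new): [pear pig grape cat]
  22. access pear: HIT. Cache (old->new): [pear pig grape cat]
  23. access cat: HIT. Cache (old->new): [pear pig grape cat]
  24. access cat: HIT. Cache (old->new): [pear pig grape cat]
  25. access pear: HIT. Cache (old->new): [pear pig grape cat]
  26. access pig: HIT. Cache (old->new): [pear pig grape cat]
  27. access cat: HIT. Cache (old->new): [pear pig grape cat]
  28. access eel: MISS, evict pear. Cache (old->new): [pig grape cat eel]
Total: 23 hits, 5 misses, 1 evictions

Answer: pig grape cat eel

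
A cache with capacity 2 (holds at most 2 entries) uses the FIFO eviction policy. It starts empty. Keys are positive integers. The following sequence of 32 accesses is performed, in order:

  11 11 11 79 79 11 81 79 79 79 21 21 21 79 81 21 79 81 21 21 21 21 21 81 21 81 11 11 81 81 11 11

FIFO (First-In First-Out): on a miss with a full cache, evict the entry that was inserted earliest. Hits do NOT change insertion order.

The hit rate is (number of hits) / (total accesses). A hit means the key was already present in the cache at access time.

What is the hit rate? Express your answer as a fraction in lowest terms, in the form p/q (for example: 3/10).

Answer: 5/8

Derivation:
FIFO simulation (capacity=2):
  1. access 11: MISS. Cache (old->new): [11]
  2. access 11: HIT. Cache (old->new): [11]
  3. access 11: HIT. Cache (old->new): [11]
  4. access 79: MISS. Cache (old->new): [11 79]
  5. access 79: HIT. Cache (old->new): [11 79]
  6. access 11: HIT. Cache (old->new): [11 79]
  7. access 81: MISS, evict 11. Cache (old->new): [79 81]
  8. access 79: HIT. Cache (old->new): [79 81]
  9. access 79: HIT. Cache (old->new): [79 81]
  10. access 79: HIT. Cache (old->new): [79 81]
  11. access 21: MISS, evict 79. Cache (old->new): [81 21]
  12. access 21: HIT. Cache (old->new): [81 21]
  13. access 21: HIT. Cache (old->new): [81 21]
  14. access 79: MISS, evict 81. Cache (old->new): [21 79]
  15. access 81: MISS, evict 21. Cache (old->new): [79 81]
  16. access 21: MISS, evict 79. Cache (old->new): [81 21]
  17. access 79: MISS, evict 81. Cache (old->new): [21 79]
  18. access 81: MISS, evict 21. Cache (old->new): [79 81]
  19. access 21: MISS, evict 79. Cache (old->new): [81 21]
  20. access 21: HIT. Cache (old->new): [81 21]
  21. access 21: HIT. Cache (old->new): [81 21]
  22. access 21: HIT. Cache (old->new): [81 21]
  23. access 21: HIT. Cache (old->new): [81 21]
  24. access 81: HIT. Cache (old->new): [81 21]
  25. access 21: HIT. Cache (old->new): [81 21]
  26. access 81: HIT. Cache (old->new): [81 21]
  27. access 11: MISS, evict 81. Cache (old->new): [21 11]
  28. access 11: HIT. Cache (old->new): [21 11]
  29. access 81: MISS, evict 21. Cache (old->new): [11 81]
  30. access 81: HIT. Cache (old->new): [11 81]
  31. access 11: HIT. Cache (old->new): [11 81]
  32. access 11: HIT. Cache (old->new): [11 81]
Total: 20 hits, 12 misses, 10 evictions

Hit rate = 20/32 = 5/8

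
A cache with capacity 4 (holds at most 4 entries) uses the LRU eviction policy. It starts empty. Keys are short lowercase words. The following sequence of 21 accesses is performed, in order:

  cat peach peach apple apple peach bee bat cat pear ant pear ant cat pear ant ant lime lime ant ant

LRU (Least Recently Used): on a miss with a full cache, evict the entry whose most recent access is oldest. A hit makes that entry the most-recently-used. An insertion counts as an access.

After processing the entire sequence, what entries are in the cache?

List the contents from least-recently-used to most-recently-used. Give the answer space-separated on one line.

LRU simulation (capacity=4):
  1. access cat: MISS. Cache (LRU->MRU): [cat]
  2. access peach: MISS. Cache (LRU->MRU): [cat peach]
  3. access peach: HIT. Cache (LRU->MRU): [cat peach]
  4. access apple: MISS. Cache (LRU->MRU): [cat peach apple]
  5. access apple: HIT. Cache (LRU->MRU): [cat peach apple]
  6. access peach: HIT. Cache (LRU->MRU): [cat apple peach]
  7. access bee: MISS. Cache (LRU->MRU): [cat apple peach bee]
  8. access bat: MISS, evict cat. Cache (LRU->MRU): [apple peach bee bat]
  9. access cat: MISS, evict apple. Cache (LRU->MRU): [peach bee bat cat]
  10. access pear: MISS, evict peach. Cache (LRU->MRU): [bee bat cat pear]
  11. access ant: MISS, evict bee. Cache (LRU->MRU): [bat cat pear ant]
  12. access pear: HIT. Cache (LRU->MRU): [bat cat ant pear]
  13. access ant: HIT. Cache (LRU->MRU): [bat cat pear ant]
  14. access cat: HIT. Cache (LRU->MRU): [bat pear ant cat]
  15. access pear: HIT. Cache (LRU->MRU): [bat ant cat pear]
  16. access ant: HIT. Cache (LRU->MRU): [bat cat pear ant]
  17. access ant: HIT. Cache (LRU->MRU): [bat cat pear ant]
  18. access lime: MISS, evict bat. Cache (LRU->MRU): [cat pear ant lime]
  19. access lime: HIT. Cache (LRU->MRU): [cat pear ant lime]
  20. access ant: HIT. Cache (LRU->MRU): [cat pear lime ant]
  21. access ant: HIT. Cache (LRU->MRU): [cat pear lime ant]
Total: 12 hits, 9 misses, 5 evictions

Answer: cat pear lime ant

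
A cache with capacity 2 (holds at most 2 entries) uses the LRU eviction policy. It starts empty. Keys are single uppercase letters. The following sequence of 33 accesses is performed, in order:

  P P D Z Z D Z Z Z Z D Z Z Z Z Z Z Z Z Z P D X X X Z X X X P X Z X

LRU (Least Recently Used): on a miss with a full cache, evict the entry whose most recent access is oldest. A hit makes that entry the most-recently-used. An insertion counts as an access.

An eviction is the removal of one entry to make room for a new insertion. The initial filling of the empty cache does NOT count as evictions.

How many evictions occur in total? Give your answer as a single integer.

LRU simulation (capacity=2):
  1. access P: MISS. Cache (LRU->MRU): [P]
  2. access P: HIT. Cache (LRU->MRU): [P]
  3. access D: MISS. Cache (LRU->MRU): [P D]
  4. access Z: MISS, evict P. Cache (LRU->MRU): [D Z]
  5. access Z: HIT. Cache (LRU->MRU): [D Z]
  6. access D: HIT. Cache (LRU->MRU): [Z D]
  7. access Z: HIT. Cache (LRU->MRU): [D Z]
  8. access Z: HIT. Cache (LRU->MRU): [D Z]
  9. access Z: HIT. Cache (LRU->MRU): [D Z]
  10. access Z: HIT. Cache (LRU->MRU): [D Z]
  11. access D: HIT. Cache (LRU->MRU): [Z D]
  12. access Z: HIT. Cache (LRU->MRU): [D Z]
  13. access Z: HIT. Cache (LRU->MRU): [D Z]
  14. access Z: HIT. Cache (LRU->MRU): [D Z]
  15. access Z: HIT. Cache (LRU->MRU): [D Z]
  16. access Z: HIT. Cache (LRU->MRU): [D Z]
  17. access Z: HIT. Cache (LRU->MRU): [D Z]
  18. access Z: HIT. Cache (LRU->MRU): [D Z]
  19. access Z: HIT. Cache (LRU->MRU): [D Z]
  20. access Z: HIT. Cache (LRU->MRU): [D Z]
  21. access P: MISS, evict D. Cache (LRU->MRU): [Z P]
  22. access D: MISS, evict Z. Cache (LRU->MRU): [P D]
  23. access X: MISS, evict P. Cache (LRU->MRU): [D X]
  24. access X: HIT. Cache (LRU->MRU): [D X]
  25. access X: HIT. Cache (LRU->MRU): [D X]
  26. access Z: MISS, evict D. Cache (LRU->MRU): [X Z]
  27. access X: HIT. Cache (LRU->MRU): [Z X]
  28. access X: HIT. Cache (LRU->MRU): [Z X]
  29. access X: HIT. Cache (LRU->MRU): [Z X]
  30. access P: MISS, evict Z. Cache (LRU->MRU): [X P]
  31. access X: HIT. Cache (LRU->MRU): [P X]
  32. access Z: MISS, evict P. Cache (LRU->MRU): [X Z]
  33. access X: HIT. Cache (LRU->MRU): [Z X]
Total: 24 hits, 9 misses, 7 evictions

Answer: 7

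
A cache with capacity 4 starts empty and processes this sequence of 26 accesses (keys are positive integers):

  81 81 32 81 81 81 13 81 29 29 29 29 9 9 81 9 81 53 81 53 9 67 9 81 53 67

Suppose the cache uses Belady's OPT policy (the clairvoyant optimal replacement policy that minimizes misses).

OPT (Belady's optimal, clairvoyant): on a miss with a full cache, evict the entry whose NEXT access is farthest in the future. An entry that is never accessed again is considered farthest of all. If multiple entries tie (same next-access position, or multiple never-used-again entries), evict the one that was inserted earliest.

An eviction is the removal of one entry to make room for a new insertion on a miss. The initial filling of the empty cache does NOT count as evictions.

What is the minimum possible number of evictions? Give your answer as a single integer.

OPT (Belady) simulation (capacity=4):
  1. access 81: MISS. Cache: [81]
  2. access 81: HIT. Next use of 81: step 4. Cache: [81]
  3. access 32: MISS. Cache: [81 32]
  4. access 81: HIT. Next use of 81: step 5. Cache: [81 32]
  5. access 81: HIT. Next use of 81: step 6. Cache: [81 32]
  6. access 81: HIT. Next use of 81: step 8. Cache: [81 32]
  7. access 13: MISS. Cache: [81 32 13]
  8. access 81: HIT. Next use of 81: step 15. Cache: [81 32 13]
  9. access 29: MISS. Cache: [81 32 13 29]
  10. access 29: HIT. Next use of 29: step 11. Cache: [81 32 13 29]
  11. access 29: HIT. Next use of 29: step 12. Cache: [81 32 13 29]
  12. access 29: HIT. Next use of 29: never. Cache: [81 32 13 29]
  13. access 9: MISS, evict 32 (next use: never). Cache: [81 13 29 9]
  14. access 9: HIT. Next use of 9: step 16. Cache: [81 13 29 9]
  15. access 81: HIT. Next use of 81: step 17. Cache: [81 13 29 9]
  16. access 9: HIT. Next use of 9: step 21. Cache: [81 13 29 9]
  17. access 81: HIT. Next use of 81: step 19. Cache: [81 13 29 9]
  18. access 53: MISS, evict 13 (next use: never). Cache: [81 29 9 53]
  19. access 81: HIT. Next use of 81: step 24. Cache: [81 29 9 53]
  20. access 53: HIT. Next use of 53: step 25. Cache: [81 29 9 53]
  21. access 9: HIT. Next use of 9: step 23. Cache: [81 29 9 53]
  22. access 67: MISS, evict 29 (next use: never). Cache: [81 9 53 67]
  23. access 9: HIT. Next use of 9: never. Cache: [81 9 53 67]
  24. access 81: HIT. Next use of 81: never. Cache: [81 9 53 67]
  25. access 53: HIT. Next use of 53: never. Cache: [81 9 53 67]
  26. access 67: HIT. Next use of 67: never. Cache: [81 9 53 67]
Total: 19 hits, 7 misses, 3 evictions

Answer: 3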